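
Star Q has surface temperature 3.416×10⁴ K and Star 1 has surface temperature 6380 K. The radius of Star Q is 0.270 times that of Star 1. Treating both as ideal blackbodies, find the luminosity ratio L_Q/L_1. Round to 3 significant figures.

L_Q/L_1 ≈ 59.9

L ∝ R²T⁴, so L_Q/L_1 = (R_Q/R_1)²(T_Q/T_1)⁴ = (0.270)² × (3.416×10⁴/6380)⁴ = 0.0729 × 821.843 = 59.9.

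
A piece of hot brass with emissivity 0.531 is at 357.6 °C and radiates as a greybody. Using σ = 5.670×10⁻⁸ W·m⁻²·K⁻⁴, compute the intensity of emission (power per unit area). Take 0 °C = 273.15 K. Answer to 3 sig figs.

I ≈ 4.77×10³ W/m²

T = 357.6 °C + 273.15 = 630.75 K.
Stefan–Boltzmann: I = εσT⁴ = 0.531 × 5.670×10⁻⁸ × (630.75)⁴ = 4.77×10³ W/m².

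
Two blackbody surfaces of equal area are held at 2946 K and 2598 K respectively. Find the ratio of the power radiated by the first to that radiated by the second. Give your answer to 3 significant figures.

With equal areas, P₁/P₂ = (T₁/T₂)⁴ = (2946/2598)⁴ = 1.65.

P₁/P₂ ≈ 1.65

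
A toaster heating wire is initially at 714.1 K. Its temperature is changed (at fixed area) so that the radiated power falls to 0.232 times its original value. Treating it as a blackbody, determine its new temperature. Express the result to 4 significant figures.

T₂ ≈ 495.6 K

P ∝ T⁴, so T₂/T₁ = (P₂/P₁)^(1/4) = (0.232)^(1/4) = 0.694020.
T₂ = 714.1 × 0.694020 = 495.6 K.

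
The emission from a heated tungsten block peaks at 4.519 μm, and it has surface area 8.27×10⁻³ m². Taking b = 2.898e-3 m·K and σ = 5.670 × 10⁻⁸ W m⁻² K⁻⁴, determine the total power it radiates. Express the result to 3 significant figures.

P ≈ 79.3 W

Wien's law: T = b/λ_max = 2.898×10⁻³/4.519×10⁻⁶ = 641.292 K.
Area A = 8.27×10⁻³ m².
Then P = σAT⁴ = 5.670×10⁻⁸×8.27×10⁻³×(641.292)⁴ = 79.3 W.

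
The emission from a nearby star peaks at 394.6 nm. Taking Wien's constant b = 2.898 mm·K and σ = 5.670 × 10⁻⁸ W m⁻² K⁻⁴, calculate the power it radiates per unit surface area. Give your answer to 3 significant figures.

Wien's law: T = b/λ_max = 2.898×10⁻³/3.946×10⁻⁷ = 7344.15 K.
Then I = σT⁴ = 5.670×10⁻⁸×(7344.15)⁴ = 1.65×10⁸ W/m².

I ≈ 1.65×10⁸ W/m²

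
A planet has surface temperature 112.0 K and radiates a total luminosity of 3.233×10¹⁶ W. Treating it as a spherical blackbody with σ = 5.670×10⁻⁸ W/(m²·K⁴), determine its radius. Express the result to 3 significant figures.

L = 4πR²σT⁴ ⇒ R = √(L/(4πσT⁴)).
σT⁴ = 8.92185 W/m², so R = √(3.233×10¹⁶/(4π×8.92185)) = 1.70×10⁷ m.

R ≈ 1.70×10⁷ m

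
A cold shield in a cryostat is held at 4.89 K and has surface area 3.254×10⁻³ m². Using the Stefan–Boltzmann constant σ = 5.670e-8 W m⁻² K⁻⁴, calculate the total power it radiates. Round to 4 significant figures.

Area A = 3.254×10⁻³ m².
P = σAT⁴ = 5.670×10⁻⁸ × 3.254×10⁻³ × (4.89)⁴ = 1.055×10⁻⁷ W.

P ≈ 1.055×10⁻⁷ W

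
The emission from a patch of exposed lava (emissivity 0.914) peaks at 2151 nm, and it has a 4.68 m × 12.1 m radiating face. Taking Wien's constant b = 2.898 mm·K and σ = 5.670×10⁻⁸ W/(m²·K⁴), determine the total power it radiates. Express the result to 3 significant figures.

Wien's law: T = b/λ_max = 2.898×10⁻³/2.151×10⁻⁶ = 1347.28 K.
Area A = 4.68 × 12.1 = 56.628 m².
Then P = εσAT⁴ = 0.914×5.670×10⁻⁸×56.628×(1347.28)⁴ = 9.67×10⁶ W.

P ≈ 9.67×10⁶ W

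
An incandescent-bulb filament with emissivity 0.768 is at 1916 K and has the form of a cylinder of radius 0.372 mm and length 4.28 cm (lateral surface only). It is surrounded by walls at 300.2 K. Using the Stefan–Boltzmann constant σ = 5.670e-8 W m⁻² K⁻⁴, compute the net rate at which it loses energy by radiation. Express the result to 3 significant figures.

Net loss ≈ 58.7 W

Lateral area A = 2πrL = 2π×3.72×10⁻⁴×0.0428 = 1.00038×10⁻⁴ m².
Net radiated power P_net = εσA(T⁴ − T₀⁴) = 0.768×5.670×10⁻⁸×1.00038×10⁻⁴×(1916⁴ − 300.2⁴).
T⁴ − T₀⁴ = 1.34767×10¹³ − 8.12162×10⁹ = 1.34686×10¹³ K⁴, so P_net = 58.7 W.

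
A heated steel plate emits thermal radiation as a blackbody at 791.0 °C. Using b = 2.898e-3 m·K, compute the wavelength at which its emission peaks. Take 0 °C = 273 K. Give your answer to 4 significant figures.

λ_max ≈ 2.724 μm

T = 791.0 °C + 273 = 1064.0 K.
Wien's displacement law: λ_max = b/T = (2.898×10⁻³ m·K)/(1064.0 K) = 2.7237×10⁻⁶ m.
That is 2.724 μm, in the infrared range.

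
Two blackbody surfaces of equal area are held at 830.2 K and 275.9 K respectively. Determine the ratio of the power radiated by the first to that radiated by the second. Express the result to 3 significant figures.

With equal areas, P₁/P₂ = (T₁/T₂)⁴ = (830.2/275.9)⁴ = 82.0.

P₁/P₂ ≈ 82.0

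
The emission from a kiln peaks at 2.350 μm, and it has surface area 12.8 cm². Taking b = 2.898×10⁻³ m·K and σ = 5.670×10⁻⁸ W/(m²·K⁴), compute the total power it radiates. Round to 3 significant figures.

Wien's law: T = b/λ_max = 2.898×10⁻³/2.350×10⁻⁶ = 1233.19 K.
Area A = 12.8 cm² = 1.28×10⁻³ m².
Then P = σAT⁴ = 5.670×10⁻⁸×1.28×10⁻³×(1233.19)⁴ = 168 W.

P ≈ 168 W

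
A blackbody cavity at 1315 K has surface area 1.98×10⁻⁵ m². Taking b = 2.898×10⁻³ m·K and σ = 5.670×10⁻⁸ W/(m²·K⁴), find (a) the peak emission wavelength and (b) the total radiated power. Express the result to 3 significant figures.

λ_max ≈ 2.20 μm; P ≈ 3.36 W

(a) λ_max = b/T = 2.898×10⁻³/1315 = 2.204×10⁻⁶ m = 2.20 μm.
Area A = 1.98×10⁻⁵ m².
(b) P = σAT⁴ = 5.670×10⁻⁸×1.98×10⁻⁵×(1315)⁴ = 3.36 W.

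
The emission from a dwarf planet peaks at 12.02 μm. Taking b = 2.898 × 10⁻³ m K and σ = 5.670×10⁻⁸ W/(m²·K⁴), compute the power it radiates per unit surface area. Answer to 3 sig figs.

I ≈ 192 W/m²

Wien's law: T = b/λ_max = 2.898×10⁻³/1.202×10⁻⁵ = 241.098 K.
Then I = σT⁴ = 5.670×10⁻⁸×(241.098)⁴ = 192 W/m².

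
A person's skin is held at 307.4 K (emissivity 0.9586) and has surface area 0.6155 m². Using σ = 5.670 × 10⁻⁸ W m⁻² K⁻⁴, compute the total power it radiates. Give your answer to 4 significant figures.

Area A = 0.6155 m².
P = εσAT⁴ = 0.9586 × 5.670×10⁻⁸ × 0.6155 × (307.4)⁴ = 298.7 W.

P ≈ 298.7 W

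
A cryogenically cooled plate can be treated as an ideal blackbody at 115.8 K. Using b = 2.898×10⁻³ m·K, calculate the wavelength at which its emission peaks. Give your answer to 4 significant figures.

Wien's displacement law: λ_max = b/T = (2.898×10⁻³ m·K)/(115.8 K) = 2.5026×10⁻⁵ m.
That is 25.03 μm, in the infrared range.

λ_max ≈ 25.03 μm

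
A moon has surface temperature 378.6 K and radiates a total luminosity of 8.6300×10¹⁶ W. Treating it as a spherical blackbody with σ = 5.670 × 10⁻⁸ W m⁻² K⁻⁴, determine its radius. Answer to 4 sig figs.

L = 4πR²σT⁴ ⇒ R = √(L/(4πσT⁴)).
σT⁴ = 1164.95 W/m², so R = √(8.6300×10¹⁶/(4π×1164.95)) = 2.428×10⁶ m.

R ≈ 2.428×10⁶ m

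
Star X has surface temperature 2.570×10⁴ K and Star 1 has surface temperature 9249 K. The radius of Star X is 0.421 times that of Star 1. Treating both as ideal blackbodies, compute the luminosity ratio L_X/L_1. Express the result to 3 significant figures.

L_X/L_1 ≈ 10.6

L ∝ R²T⁴, so L_X/L_1 = (R_X/R_1)²(T_X/T_1)⁴ = (0.421)² × (2.570×10⁴/9249)⁴ = 0.177241 × 59.6147 = 10.6.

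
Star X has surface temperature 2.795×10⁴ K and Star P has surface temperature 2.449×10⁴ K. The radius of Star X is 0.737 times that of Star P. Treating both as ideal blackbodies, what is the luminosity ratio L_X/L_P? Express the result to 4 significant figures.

L ∝ R²T⁴, so L_X/L_P = (R_X/R_P)²(T_X/T_P)⁴ = (0.737)² × (2.795×10⁴/2.449×10⁴)⁴ = 0.543169 × 1.69657 = 0.9215.

L_X/L_P ≈ 0.9215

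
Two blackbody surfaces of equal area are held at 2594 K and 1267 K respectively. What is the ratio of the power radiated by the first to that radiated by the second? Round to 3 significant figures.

P₁/P₂ ≈ 17.6

With equal areas, P₁/P₂ = (T₁/T₂)⁴ = (2594/1267)⁴ = 17.6.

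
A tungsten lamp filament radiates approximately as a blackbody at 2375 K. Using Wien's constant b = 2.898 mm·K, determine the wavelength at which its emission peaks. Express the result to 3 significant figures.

λ_max ≈ 1.22×10³ nm

Wien's displacement law: λ_max = b/T = (2.898×10⁻³ m·K)/(2375 K) = 1.220×10⁻⁶ m.
That is 1.22×10³ nm, in the infrared range.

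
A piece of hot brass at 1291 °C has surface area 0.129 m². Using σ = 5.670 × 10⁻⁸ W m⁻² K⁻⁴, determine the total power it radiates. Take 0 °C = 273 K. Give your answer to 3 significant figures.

T = 1291 °C + 273 = 1564 K.
Area A = 0.129 m².
P = σAT⁴ = 5.670×10⁻⁸ × 0.129 × (1564)⁴ = 4.38×10⁴ W.

P ≈ 4.38×10⁴ W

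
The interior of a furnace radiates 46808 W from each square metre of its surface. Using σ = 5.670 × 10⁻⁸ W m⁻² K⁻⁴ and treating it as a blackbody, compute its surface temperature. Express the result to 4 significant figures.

T ≈ 953.2 K

I = σT⁴, so T = (I/σ)^(1/4) = (46808/(5.670×10⁻⁸))^(1/4) = 953.2 K.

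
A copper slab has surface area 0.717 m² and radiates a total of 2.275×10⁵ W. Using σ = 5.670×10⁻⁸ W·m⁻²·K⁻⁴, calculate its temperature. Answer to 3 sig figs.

Area A = 0.717 m².
P = σAT⁴ ⇒ T = (P/(σA))^(1/4) = (2.275×10⁵/(5.670×10⁻⁸×0.717))^(1/4) = 1.54×10³ K.

T ≈ 1.54×10³ K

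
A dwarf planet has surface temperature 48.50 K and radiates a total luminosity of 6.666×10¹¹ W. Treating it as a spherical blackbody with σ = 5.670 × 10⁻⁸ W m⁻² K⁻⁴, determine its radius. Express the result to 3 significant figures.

R ≈ 4.11×10⁵ m

L = 4πR²σT⁴ ⇒ R = √(L/(4πσT⁴)).
σT⁴ = 0.313726 W/m², so R = √(6.666×10¹¹/(4π×0.313726)) = 4.11×10⁵ m.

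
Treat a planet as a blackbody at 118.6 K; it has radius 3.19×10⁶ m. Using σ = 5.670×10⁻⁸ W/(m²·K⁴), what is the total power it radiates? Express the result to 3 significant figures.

P ≈ 1.43×10¹⁵ W

Surface area A = 4πR² = 4π(3.19×10⁶ m)² = 1.27877×10¹⁴ m².
P = σAT⁴ = 5.670×10⁻⁸ × 1.27877×10¹⁴ × (118.6)⁴ = 1.43×10¹⁵ W.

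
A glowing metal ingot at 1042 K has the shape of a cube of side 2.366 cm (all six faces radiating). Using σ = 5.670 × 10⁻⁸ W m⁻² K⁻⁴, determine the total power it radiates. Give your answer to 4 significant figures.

Area A = 6s² = 6×(0.02366 m)² = 3.35877×10⁻³ m².
P = σAT⁴ = 5.670×10⁻⁸ × 3.35877×10⁻³ × (1042)⁴ = 224.5 W.

P ≈ 224.5 W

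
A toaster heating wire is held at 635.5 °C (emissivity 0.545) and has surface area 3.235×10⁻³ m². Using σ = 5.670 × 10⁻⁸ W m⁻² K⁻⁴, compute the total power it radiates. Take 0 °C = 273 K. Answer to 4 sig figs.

T = 635.5 °C + 273 = 908.5 K.
Area A = 3.235×10⁻³ m².
P = εσAT⁴ = 0.545 × 5.670×10⁻⁸ × 3.235×10⁻³ × (908.5)⁴ = 68.10 W.

P ≈ 68.10 W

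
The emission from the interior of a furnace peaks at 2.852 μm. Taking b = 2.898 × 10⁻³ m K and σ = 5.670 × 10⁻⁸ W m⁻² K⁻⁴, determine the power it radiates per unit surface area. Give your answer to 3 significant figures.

I ≈ 6.04×10⁴ W/m²

Wien's law: T = b/λ_max = 2.898×10⁻³/2.852×10⁻⁶ = 1016.13 K.
Then I = σT⁴ = 5.670×10⁻⁸×(1016.13)⁴ = 6.04×10⁴ W/m².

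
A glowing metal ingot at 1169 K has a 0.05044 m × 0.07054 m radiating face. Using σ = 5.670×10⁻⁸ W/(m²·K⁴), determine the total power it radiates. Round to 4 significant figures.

P ≈ 376.7 W

Area A = 0.05044 × 0.07054 = 3.55804×10⁻³ m².
P = σAT⁴ = 5.670×10⁻⁸ × 3.55804×10⁻³ × (1169)⁴ = 376.7 W.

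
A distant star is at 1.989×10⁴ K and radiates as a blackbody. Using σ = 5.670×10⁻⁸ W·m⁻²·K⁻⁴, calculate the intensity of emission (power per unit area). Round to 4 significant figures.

I ≈ 8.874×10⁹ W/m²

Stefan–Boltzmann: I = σT⁴ = 5.670×10⁻⁸ × (1.989×10⁴)⁴ = 8.874×10⁹ W/m².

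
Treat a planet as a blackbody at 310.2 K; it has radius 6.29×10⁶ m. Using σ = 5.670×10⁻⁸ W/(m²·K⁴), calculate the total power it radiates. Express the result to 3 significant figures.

Surface area A = 4πR² = 4π(6.29×10⁶ m)² = 4.97177×10¹⁴ m².
P = σAT⁴ = 5.670×10⁻⁸ × 4.97177×10¹⁴ × (310.2)⁴ = 2.61×10¹⁷ W.

P ≈ 2.61×10¹⁷ W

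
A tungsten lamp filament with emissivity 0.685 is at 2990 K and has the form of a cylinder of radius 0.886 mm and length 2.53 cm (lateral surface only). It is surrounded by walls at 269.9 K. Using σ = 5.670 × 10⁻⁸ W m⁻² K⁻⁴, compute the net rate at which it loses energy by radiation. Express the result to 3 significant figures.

Net loss ≈ 437 W

Lateral area A = 2πrL = 2π×8.86×10⁻⁴×0.0253 = 1.40843×10⁻⁴ m².
Net radiated power P_net = εσA(T⁴ − T₀⁴) = 0.685×5.670×10⁻⁸×1.40843×10⁻⁴×(2990⁴ − 269.9⁴).
T⁴ − T₀⁴ = 7.99254×10¹³ − 5.30654×10⁹ = 7.99201×10¹³ K⁴, so P_net = 437 W.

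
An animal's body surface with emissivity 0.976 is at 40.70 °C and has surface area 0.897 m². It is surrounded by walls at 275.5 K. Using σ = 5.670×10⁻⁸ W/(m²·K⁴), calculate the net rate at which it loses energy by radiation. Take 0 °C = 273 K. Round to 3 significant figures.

Net loss ≈ 195 W

T = 40.70 °C + 273 = 313.70 K.
Area A = 0.897 m².
Net radiated power P_net = εσA(T⁴ − T₀⁴) = 0.976×5.670×10⁻⁸×0.897×(313.70⁴ − 275.5⁴).
T⁴ − T₀⁴ = 9.68407×10⁹ − 5.76085×10⁹ = 3.92322×10⁹ K⁴, so P_net = 195 W.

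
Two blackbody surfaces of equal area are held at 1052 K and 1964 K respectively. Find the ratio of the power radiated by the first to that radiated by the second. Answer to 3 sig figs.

With equal areas, P₁/P₂ = (T₁/T₂)⁴ = (1052/1964)⁴ = 0.0823.

P₁/P₂ ≈ 0.0823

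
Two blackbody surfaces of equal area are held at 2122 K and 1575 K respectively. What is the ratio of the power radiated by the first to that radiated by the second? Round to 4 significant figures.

P₁/P₂ ≈ 3.295

With equal areas, P₁/P₂ = (T₁/T₂)⁴ = (2122/1575)⁴ = 3.295.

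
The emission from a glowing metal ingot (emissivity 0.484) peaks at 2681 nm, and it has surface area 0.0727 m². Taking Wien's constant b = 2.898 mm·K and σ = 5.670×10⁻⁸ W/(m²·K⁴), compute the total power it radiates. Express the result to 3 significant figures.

Wien's law: T = b/λ_max = 2.898×10⁻³/2.681×10⁻⁶ = 1080.94 K.
Area A = 0.0727 m².
Then P = εσAT⁴ = 0.484×5.670×10⁻⁸×0.0727×(1080.94)⁴ = 2.72×10³ W.

P ≈ 2.72×10³ W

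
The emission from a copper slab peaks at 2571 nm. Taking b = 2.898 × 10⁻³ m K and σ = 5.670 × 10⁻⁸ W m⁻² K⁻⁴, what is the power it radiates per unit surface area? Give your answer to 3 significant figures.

Wien's law: T = b/λ_max = 2.898×10⁻³/2.571×10⁻⁶ = 1127.19 K.
Then I = σT⁴ = 5.670×10⁻⁸×(1127.19)⁴ = 9.15×10⁴ W/m².

I ≈ 9.15×10⁴ W/m²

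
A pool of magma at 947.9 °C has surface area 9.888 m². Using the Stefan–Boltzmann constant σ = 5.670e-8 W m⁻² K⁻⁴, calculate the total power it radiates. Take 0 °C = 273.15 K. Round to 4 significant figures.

P ≈ 1.246×10⁶ W

T = 947.9 °C + 273.15 = 1221.05 K.
Area A = 9.888 m².
P = σAT⁴ = 5.670×10⁻⁸ × 9.888 × (1221.05)⁴ = 1.246×10⁶ W.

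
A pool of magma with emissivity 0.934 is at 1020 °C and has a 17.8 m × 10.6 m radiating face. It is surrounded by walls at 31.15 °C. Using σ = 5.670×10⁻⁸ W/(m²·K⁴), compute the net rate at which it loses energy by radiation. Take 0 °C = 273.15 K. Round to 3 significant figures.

T = 1020 °C + 273.15 = 1293.15 K.
Surroundings: T = 31.15 °C + 273.15 = 304.30 K.
Area A = 17.8 × 10.6 = 188.68 m².
Net radiated power P_net = εσA(T⁴ − T₀⁴) = 0.934×5.670×10⁻⁸×188.68×(1293.15⁴ − 304.30⁴).
T⁴ − T₀⁴ = 2.79638×10¹² − 8.57448×10⁹ = 2.78781×10¹² K⁴, so P_net = 2.79×10⁷ W.

Net loss ≈ 2.79×10⁷ W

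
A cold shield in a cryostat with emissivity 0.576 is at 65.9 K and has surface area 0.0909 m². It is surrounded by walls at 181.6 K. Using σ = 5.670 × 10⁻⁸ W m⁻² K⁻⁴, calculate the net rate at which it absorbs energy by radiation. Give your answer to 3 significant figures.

Net gain ≈ 3.17 W

Area A = 0.0909 m².
Net radiated power P_net = εσA(T⁴ − T₀⁴) = 0.576×5.670×10⁻⁸×0.0909×(65.9⁴ − 181.6⁴).
T⁴ − T₀⁴ = 1.88600×10⁷ − 1.08759×10⁹ = -1.06873×10⁹ K⁴, so P_net = -3.17 W — negative, meaning a net gain of 3.17 W.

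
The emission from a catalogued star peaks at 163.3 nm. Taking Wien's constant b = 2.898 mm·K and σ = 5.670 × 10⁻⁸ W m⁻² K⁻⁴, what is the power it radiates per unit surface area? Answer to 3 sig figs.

I ≈ 5.62×10⁹ W/m²

Wien's law: T = b/λ_max = 2.898×10⁻³/1.633×10⁻⁷ = 17746.5 K.
Then I = σT⁴ = 5.670×10⁻⁸×(17746.5)⁴ = 5.62×10⁹ W/m².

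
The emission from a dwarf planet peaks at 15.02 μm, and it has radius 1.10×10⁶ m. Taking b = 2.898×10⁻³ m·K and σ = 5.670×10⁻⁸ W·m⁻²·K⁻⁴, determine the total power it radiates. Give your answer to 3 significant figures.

Wien's law: T = b/λ_max = 2.898×10⁻³/1.502×10⁻⁵ = 192.943 K.
Surface area A = 4πR² = 4π(1.10×10⁶ m)² = 1.52053×10¹³ m².
Then P = σAT⁴ = 5.670×10⁻⁸×1.52053×10¹³×(192.943)⁴ = 1.19×10¹⁵ W.

P ≈ 1.19×10¹⁵ W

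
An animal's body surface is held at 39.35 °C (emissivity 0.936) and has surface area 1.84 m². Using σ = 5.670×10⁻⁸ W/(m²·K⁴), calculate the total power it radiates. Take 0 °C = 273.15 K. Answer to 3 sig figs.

T = 39.35 °C + 273.15 = 312.50 K.
Area A = 1.84 m².
P = εσAT⁴ = 0.936 × 5.670×10⁻⁸ × 1.84 × (312.50)⁴ = 931 W.

P ≈ 931 W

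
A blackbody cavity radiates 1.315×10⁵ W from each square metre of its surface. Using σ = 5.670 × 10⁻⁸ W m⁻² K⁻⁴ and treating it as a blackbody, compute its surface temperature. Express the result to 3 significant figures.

I = σT⁴, so T = (I/σ)^(1/4) = (1.315×10⁵/(5.670×10⁻⁸))^(1/4) = 1.23×10³ K.

T ≈ 1.23×10³ K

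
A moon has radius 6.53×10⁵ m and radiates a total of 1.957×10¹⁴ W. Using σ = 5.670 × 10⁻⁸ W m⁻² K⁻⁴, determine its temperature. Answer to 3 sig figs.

Surface area A = 4πR² = 4π(6.53×10⁵ m)² = 5.35841×10¹² m².
P = σAT⁴ ⇒ T = (P/(σA))^(1/4) = (1.957×10¹⁴/(5.670×10⁻⁸×5.35841×10¹²))^(1/4) = 159 K.

T ≈ 159 K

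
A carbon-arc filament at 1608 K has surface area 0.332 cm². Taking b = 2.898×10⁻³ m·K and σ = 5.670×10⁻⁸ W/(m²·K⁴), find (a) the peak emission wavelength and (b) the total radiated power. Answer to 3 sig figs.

(a) λ_max = b/T = 2.898×10⁻³/1608 = 1.802×10⁻⁶ m = 1.80 μm.
Area A = 0.332 cm² = 3.32×10⁻⁵ m².
(b) P = σAT⁴ = 5.670×10⁻⁸×3.32×10⁻⁵×(1608)⁴ = 12.6 W.

λ_max ≈ 1.80 μm; P ≈ 12.6 W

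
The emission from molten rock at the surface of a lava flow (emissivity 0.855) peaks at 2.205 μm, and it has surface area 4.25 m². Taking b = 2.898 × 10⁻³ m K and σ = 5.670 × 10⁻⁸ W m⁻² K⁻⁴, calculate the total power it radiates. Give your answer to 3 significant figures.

P ≈ 6.15×10⁵ W

Wien's law: T = b/λ_max = 2.898×10⁻³/2.205×10⁻⁶ = 1314.29 K.
Area A = 4.25 m².
Then P = εσAT⁴ = 0.855×5.670×10⁻⁸×4.25×(1314.29)⁴ = 6.15×10⁵ W.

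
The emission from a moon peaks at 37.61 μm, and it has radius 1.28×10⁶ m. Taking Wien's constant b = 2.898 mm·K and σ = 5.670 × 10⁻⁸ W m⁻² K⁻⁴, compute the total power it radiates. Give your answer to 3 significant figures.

Wien's law: T = b/λ_max = 2.898×10⁻³/3.761×10⁻⁵ = 77.0540 K.
Surface area A = 4πR² = 4π(1.28×10⁶ m)² = 2.05887×10¹³ m².
Then P = σAT⁴ = 5.670×10⁻⁸×2.05887×10¹³×(77.0540)⁴ = 4.12×10¹³ W.

P ≈ 4.12×10¹³ W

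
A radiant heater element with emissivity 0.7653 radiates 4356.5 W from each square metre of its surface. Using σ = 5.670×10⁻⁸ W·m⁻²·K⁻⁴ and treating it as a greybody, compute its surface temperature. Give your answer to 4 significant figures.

T ≈ 562.9 K

I = εσT⁴, so T = (I/εσ)^(1/4) = (4356.5/(0.7653×5.670×10⁻⁸))^(1/4) = 562.9 K.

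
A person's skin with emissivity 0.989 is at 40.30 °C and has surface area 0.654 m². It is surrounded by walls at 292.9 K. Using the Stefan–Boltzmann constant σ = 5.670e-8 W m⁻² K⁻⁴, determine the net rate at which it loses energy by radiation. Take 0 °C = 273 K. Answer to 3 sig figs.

T = 40.30 °C + 273 = 313.30 K.
Area A = 0.654 m².
Net radiated power P_net = εσA(T⁴ − T₀⁴) = 0.989×5.670×10⁻⁸×0.654×(313.30⁴ − 292.9⁴).
T⁴ − T₀⁴ = 9.63478×10⁹ − 7.35999×10⁹ = 2.27479×10⁹ K⁴, so P_net = 83.4 W.

Net loss ≈ 83.4 W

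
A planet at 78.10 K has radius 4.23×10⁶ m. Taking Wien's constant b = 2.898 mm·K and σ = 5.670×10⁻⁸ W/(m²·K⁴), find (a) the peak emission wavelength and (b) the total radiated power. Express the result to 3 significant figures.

(a) λ_max = b/T = 2.898×10⁻³/78.10 = 3.711×10⁻⁵ m = 37.1 μm.
Surface area A = 4πR² = 4π(4.23×10⁶ m)² = 2.24849×10¹⁴ m².
(b) P = σAT⁴ = 5.670×10⁻⁸×2.24849×10¹⁴×(78.10)⁴ = 4.74×10¹⁴ W.

λ_max ≈ 37.1 μm; P ≈ 4.74×10¹⁴ W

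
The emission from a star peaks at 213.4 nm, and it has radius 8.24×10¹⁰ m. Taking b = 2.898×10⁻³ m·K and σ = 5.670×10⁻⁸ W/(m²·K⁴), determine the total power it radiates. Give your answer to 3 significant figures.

Wien's law: T = b/λ_max = 2.898×10⁻³/2.134×10⁻⁷ = 13580.1 K.
Surface area A = 4πR² = 4π(8.24×10¹⁰ m)² = 8.53226×10²² m².
Then P = σAT⁴ = 5.670×10⁻⁸×8.53226×10²²×(13580.1)⁴ = 1.65×10³² W.

P ≈ 1.65×10³² W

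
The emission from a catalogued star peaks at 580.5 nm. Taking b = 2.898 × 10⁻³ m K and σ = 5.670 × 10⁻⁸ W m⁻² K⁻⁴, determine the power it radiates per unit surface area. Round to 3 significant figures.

I ≈ 3.52×10⁷ W/m²

Wien's law: T = b/λ_max = 2.898×10⁻³/5.805×10⁻⁷ = 4992.25 K.
Then I = σT⁴ = 5.670×10⁻⁸×(4992.25)⁴ = 3.52×10⁷ W/m².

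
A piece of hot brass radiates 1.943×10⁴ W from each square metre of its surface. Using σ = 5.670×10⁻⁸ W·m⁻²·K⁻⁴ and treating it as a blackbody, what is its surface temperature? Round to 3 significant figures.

T ≈ 765 K

I = σT⁴, so T = (I/σ)^(1/4) = (1.943×10⁴/(5.670×10⁻⁸))^(1/4) = 765 K.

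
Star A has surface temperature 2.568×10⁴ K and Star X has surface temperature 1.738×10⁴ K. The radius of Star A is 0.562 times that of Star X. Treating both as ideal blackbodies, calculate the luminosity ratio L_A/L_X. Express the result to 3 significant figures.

L ∝ R²T⁴, so L_A/L_X = (R_A/R_X)²(T_A/T_X)⁴ = (0.562)² × (2.568×10⁴/1.738×10⁴)⁴ = 0.315844 × 4.76630 = 1.51.

L_A/L_X ≈ 1.51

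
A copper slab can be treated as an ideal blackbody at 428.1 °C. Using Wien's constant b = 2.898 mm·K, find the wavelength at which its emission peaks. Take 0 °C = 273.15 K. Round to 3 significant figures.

T = 428.1 °C + 273.15 = 701.25 K.
Wien's displacement law: λ_max = b/T = (2.898×10⁻³ m·K)/(701.25 K) = 4.133×10⁻⁶ m.
That is 4.13 μm, in the infrared range.

λ_max ≈ 4.13 μm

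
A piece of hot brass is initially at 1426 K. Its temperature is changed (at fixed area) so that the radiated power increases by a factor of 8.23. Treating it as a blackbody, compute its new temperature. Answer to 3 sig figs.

T₂ ≈ 2.42×10³ K

P ∝ T⁴, so T₂/T₁ = (P₂/P₁)^(1/4) = (8.23)^(1/4) = 1.69375.
T₂ = 1426 × 1.69375 = 2.42×10³ K.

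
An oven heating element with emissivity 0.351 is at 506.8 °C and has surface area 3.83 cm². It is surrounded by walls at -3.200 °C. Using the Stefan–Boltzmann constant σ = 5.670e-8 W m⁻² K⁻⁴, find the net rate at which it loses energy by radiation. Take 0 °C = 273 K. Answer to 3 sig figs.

Net loss ≈ 2.78 W

T = 506.8 °C + 273 = 779.8 K.
Surroundings: T = -3.200 °C + 273 = 269.800 K.
Area A = 3.83 cm² = 3.83×10⁻⁴ m².
Net radiated power P_net = εσA(T⁴ − T₀⁴) = 0.351×5.670×10⁻⁸×3.83×10⁻⁴×(779.8⁴ − 269.800⁴).
T⁴ − T₀⁴ = 3.69771×10¹¹ − 5.29868×10⁹ = 3.64472×10¹¹ K⁴, so P_net = 2.78 W.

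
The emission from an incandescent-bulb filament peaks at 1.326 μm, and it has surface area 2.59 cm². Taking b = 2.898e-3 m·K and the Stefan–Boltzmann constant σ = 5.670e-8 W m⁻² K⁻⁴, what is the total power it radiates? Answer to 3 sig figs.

P ≈ 335 W

Wien's law: T = b/λ_max = 2.898×10⁻³/1.326×10⁻⁶ = 2185.52 K.
Area A = 2.59 cm² = 2.59×10⁻⁴ m².
Then P = σAT⁴ = 5.670×10⁻⁸×2.59×10⁻⁴×(2185.52)⁴ = 335 W.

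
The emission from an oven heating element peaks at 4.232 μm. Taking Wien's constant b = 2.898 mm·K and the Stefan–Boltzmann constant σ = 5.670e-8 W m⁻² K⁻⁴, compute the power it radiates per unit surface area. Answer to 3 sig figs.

I ≈ 1.25×10⁴ W/m²

Wien's law: T = b/λ_max = 2.898×10⁻³/4.232×10⁻⁶ = 684.783 K.
Then I = σT⁴ = 5.670×10⁻⁸×(684.783)⁴ = 1.25×10⁴ W/m².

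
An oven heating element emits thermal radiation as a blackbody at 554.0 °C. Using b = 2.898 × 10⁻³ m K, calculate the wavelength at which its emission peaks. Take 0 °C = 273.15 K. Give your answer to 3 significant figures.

λ_max ≈ 3.50 μm

T = 554.0 °C + 273.15 = 827.15 K.
Wien's displacement law: λ_max = b/T = (2.898×10⁻³ m·K)/(827.15 K) = 3.504×10⁻⁶ m.
That is 3.50 μm, in the infrared range.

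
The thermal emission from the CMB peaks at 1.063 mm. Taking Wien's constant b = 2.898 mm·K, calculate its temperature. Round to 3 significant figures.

T ≈ 2.73 K

Wien's law gives T = b/λ_max = (2.898×10⁻³ m·K)/(1.063×10⁻³ m) = 2.73 K.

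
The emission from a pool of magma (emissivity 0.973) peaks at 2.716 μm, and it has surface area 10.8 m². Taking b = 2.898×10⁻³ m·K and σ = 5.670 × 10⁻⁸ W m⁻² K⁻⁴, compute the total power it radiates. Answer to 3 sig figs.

P ≈ 7.72×10⁵ W

Wien's law: T = b/λ_max = 2.898×10⁻³/2.716×10⁻⁶ = 1067.01 K.
Area A = 10.8 m².
Then P = εσAT⁴ = 0.973×5.670×10⁻⁸×10.8×(1067.01)⁴ = 7.72×10⁵ W.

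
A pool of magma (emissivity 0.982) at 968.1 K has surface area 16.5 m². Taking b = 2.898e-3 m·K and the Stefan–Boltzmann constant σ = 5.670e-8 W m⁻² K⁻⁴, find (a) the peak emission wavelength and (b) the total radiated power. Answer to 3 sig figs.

λ_max ≈ 2.99 μm; P ≈ 8.07×10⁵ W

(a) λ_max = b/T = 2.898×10⁻³/968.1 = 2.993×10⁻⁶ m = 2.99 μm.
Area A = 16.5 m².
(b) P = εσAT⁴ = 0.982×5.670×10⁻⁸×16.5×(968.1)⁴ = 8.07×10⁵ W.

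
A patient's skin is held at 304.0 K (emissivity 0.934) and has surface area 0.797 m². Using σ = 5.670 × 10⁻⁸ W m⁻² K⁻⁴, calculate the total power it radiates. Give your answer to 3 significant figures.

Area A = 0.797 m².
P = εσAT⁴ = 0.934 × 5.670×10⁻⁸ × 0.797 × (304.0)⁴ = 360 W.

P ≈ 360 W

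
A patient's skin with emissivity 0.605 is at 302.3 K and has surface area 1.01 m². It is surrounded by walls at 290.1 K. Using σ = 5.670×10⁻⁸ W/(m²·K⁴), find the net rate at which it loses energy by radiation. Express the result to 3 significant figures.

Net loss ≈ 44.0 W

Area A = 1.01 m².
Net radiated power P_net = εσA(T⁴ − T₀⁴) = 0.605×5.670×10⁻⁸×1.01×(302.3⁴ − 290.1⁴).
T⁴ − T₀⁴ = 8.35127×10⁹ − 7.08257×10⁹ = 1.26870×10⁹ K⁴, so P_net = 44.0 W.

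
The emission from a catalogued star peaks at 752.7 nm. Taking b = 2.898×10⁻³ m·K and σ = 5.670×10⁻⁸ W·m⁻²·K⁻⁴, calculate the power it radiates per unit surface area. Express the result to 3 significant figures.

Wien's law: T = b/λ_max = 2.898×10⁻³/7.527×10⁻⁷ = 3850.14 K.
Then I = σT⁴ = 5.670×10⁻⁸×(3850.14)⁴ = 1.25×10⁷ W/m².

I ≈ 1.25×10⁷ W/m²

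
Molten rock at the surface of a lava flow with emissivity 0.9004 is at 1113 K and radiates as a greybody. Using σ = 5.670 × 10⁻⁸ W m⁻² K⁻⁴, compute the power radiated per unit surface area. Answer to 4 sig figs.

I ≈ 7.834×10⁴ W/m²

Stefan–Boltzmann: I = εσT⁴ = 0.9004 × 5.670×10⁻⁸ × (1113)⁴ = 7.834×10⁴ W/m².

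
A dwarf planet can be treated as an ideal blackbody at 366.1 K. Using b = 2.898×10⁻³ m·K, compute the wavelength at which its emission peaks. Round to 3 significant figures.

Wien's displacement law: λ_max = b/T = (2.898×10⁻³ m·K)/(366.1 K) = 7.916×10⁻⁶ m.
That is 7.92 μm, in the infrared range.

λ_max ≈ 7.92 μm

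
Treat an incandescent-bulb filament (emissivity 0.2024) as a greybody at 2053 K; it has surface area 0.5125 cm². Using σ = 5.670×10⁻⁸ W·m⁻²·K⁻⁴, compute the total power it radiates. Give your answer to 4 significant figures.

P ≈ 10.45 W

Area A = 0.5125 cm² = 5.125×10⁻⁵ m².
P = εσAT⁴ = 0.2024 × 5.670×10⁻⁸ × 5.125×10⁻⁵ × (2053)⁴ = 10.45 W.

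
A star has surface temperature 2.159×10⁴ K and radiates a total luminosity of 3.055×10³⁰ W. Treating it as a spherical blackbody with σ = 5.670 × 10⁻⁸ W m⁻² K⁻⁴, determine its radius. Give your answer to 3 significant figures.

R ≈ 4.44×10⁹ m

L = 4πR²σT⁴ ⇒ R = √(L/(4πσT⁴)).
σT⁴ = 1.23195×10¹⁰ W/m², so R = √(3.055×10³⁰/(4π×1.23195×10¹⁰)) = 4.44×10⁹ m.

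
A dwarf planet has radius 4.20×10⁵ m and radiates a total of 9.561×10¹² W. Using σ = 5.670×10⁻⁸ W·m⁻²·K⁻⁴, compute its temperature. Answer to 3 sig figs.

T ≈ 93.4 K

Surface area A = 4πR² = 4π(4.20×10⁵ m)² = 2.21671×10¹² m².
P = σAT⁴ ⇒ T = (P/(σA))^(1/4) = (9.561×10¹²/(5.670×10⁻⁸×2.21671×10¹²))^(1/4) = 93.4 K.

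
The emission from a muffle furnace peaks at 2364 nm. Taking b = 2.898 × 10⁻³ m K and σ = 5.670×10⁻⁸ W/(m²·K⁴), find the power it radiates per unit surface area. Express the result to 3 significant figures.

Wien's law: T = b/λ_max = 2.898×10⁻³/2.364×10⁻⁶ = 1225.89 K.
Then I = σT⁴ = 5.670×10⁻⁸×(1225.89)⁴ = 1.28×10⁵ W/m².

I ≈ 1.28×10⁵ W/m²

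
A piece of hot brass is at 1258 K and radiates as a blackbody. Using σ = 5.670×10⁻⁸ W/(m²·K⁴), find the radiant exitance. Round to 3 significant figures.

Stefan–Boltzmann: I = σT⁴ = 5.670×10⁻⁸ × (1258)⁴ = 1.42×10⁵ W/m².

I ≈ 1.42×10⁵ W/m²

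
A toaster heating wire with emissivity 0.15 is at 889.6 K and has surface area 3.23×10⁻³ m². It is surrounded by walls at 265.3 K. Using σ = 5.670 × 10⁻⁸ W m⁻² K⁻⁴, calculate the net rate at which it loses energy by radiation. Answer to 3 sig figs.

Area A = 3.23×10⁻³ m².
Net radiated power P_net = εσA(T⁴ − T₀⁴) = 0.15×5.670×10⁻⁸×3.23×10⁻³×(889.6⁴ − 265.3⁴).
T⁴ − T₀⁴ = 6.26295×10¹¹ − 4.95392×10⁹ = 6.21341×10¹¹ K⁴, so P_net = 17.1 W.

Net loss ≈ 17.1 W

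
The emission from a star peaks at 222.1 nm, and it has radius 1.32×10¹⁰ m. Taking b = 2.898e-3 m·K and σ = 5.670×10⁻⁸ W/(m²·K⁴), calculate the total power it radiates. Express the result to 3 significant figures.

P ≈ 3.60×10³⁰ W

Wien's law: T = b/λ_max = 2.898×10⁻³/2.221×10⁻⁷ = 13048.2 K.
Surface area A = 4πR² = 4π(1.32×10¹⁰ m)² = 2.18956×10²¹ m².
Then P = σAT⁴ = 5.670×10⁻⁸×2.18956×10²¹×(13048.2)⁴ = 3.60×10³⁰ W.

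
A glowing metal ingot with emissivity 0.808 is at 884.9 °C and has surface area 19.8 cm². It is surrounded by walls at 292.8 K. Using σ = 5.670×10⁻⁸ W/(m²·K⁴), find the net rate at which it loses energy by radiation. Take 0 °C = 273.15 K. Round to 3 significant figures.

Net loss ≈ 162 W

T = 884.9 °C + 273.15 = 1158.05 K.
Area A = 19.8 cm² = 1.98×10⁻³ m².
Net radiated power P_net = εσA(T⁴ − T₀⁴) = 0.808×5.670×10⁻⁸×1.98×10⁻³×(1158.05⁴ − 292.8⁴).
T⁴ − T₀⁴ = 1.79850×10¹² − 7.34995×10⁹ = 1.79115×10¹² K⁴, so P_net = 162 W.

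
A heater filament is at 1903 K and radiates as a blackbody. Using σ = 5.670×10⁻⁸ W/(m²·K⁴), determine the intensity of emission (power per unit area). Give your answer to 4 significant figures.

I ≈ 7.436×10⁵ W/m²

Stefan–Boltzmann: I = σT⁴ = 5.670×10⁻⁸ × (1903)⁴ = 7.436×10⁵ W/m².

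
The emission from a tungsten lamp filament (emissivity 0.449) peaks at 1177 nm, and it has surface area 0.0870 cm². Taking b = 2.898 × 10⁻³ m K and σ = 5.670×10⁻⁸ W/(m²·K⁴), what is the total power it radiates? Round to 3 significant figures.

Wien's law: T = b/λ_max = 2.898×10⁻³/1.177×10⁻⁶ = 2462.19 K.
Area A = 0.0870 cm² = 8.70×10⁻⁶ m².
Then P = εσAT⁴ = 0.449×5.670×10⁻⁸×8.70×10⁻⁶×(2462.19)⁴ = 8.14 W.

P ≈ 8.14 W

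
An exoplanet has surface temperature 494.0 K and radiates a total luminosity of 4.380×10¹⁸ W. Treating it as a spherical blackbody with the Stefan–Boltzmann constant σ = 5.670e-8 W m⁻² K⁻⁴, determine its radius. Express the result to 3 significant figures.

L = 4πR²σT⁴ ⇒ R = √(L/(4πσT⁴)).
σT⁴ = 3376.69 W/m², so R = √(4.380×10¹⁸/(4π×3376.69)) = 1.02×10⁷ m.

R ≈ 1.02×10⁷ m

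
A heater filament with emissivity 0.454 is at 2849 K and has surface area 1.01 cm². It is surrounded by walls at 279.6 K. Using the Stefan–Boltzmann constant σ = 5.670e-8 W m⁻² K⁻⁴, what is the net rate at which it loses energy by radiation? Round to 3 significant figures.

Area A = 1.01 cm² = 1.01×10⁻⁴ m².
Net radiated power P_net = εσA(T⁴ − T₀⁴) = 0.454×5.670×10⁻⁸×1.01×10⁻⁴×(2849⁴ − 279.6⁴).
T⁴ − T₀⁴ = 6.58825×10¹³ − 6.11151×10⁹ = 6.58764×10¹³ K⁴, so P_net = 171 W.

Net loss ≈ 171 W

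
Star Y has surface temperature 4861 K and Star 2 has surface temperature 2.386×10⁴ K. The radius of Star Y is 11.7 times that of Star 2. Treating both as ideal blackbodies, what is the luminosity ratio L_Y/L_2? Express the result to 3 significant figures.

L ∝ R²T⁴, so L_Y/L_2 = (R_Y/R_2)²(T_Y/T_2)⁴ = (11.7)² × (4861/2.386×10⁴)⁴ = 136.89 × 1.72274×10⁻³ = 0.236.

L_Y/L_2 ≈ 0.236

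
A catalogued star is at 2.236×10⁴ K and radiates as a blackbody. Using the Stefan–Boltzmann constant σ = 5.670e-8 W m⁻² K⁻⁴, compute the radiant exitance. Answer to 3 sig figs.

Stefan–Boltzmann: I = σT⁴ = 5.670×10⁻⁸ × (2.236×10⁴)⁴ = 1.42×10¹⁰ W/m².

I ≈ 1.42×10¹⁰ W/m²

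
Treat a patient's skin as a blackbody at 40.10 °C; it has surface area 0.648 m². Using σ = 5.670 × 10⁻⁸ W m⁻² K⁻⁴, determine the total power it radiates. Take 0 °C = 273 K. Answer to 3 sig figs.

T = 40.10 °C + 273 = 313.10 K.
Area A = 0.648 m².
P = σAT⁴ = 5.670×10⁻⁸ × 0.648 × (313.10)⁴ = 353 W.

P ≈ 353 W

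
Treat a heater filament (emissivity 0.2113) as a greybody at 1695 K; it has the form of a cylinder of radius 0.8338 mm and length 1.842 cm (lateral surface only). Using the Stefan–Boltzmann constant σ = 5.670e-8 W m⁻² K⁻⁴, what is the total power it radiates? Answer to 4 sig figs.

P ≈ 9.543 W

Lateral area A = 2πrL = 2π×8.338×10⁻⁴×0.01842 = 9.65009×10⁻⁵ m².
P = εσAT⁴ = 0.2113 × 5.670×10⁻⁸ × 9.65009×10⁻⁵ × (1695)⁴ = 9.543 W.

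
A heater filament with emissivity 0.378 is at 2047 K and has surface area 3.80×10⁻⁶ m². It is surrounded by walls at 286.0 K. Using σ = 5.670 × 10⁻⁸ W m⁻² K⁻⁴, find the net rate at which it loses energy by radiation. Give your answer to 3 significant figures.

Net loss ≈ 1.43 W

Area A = 3.80×10⁻⁶ m².
Net radiated power P_net = εσA(T⁴ − T₀⁴) = 0.378×5.670×10⁻⁸×3.80×10⁻⁶×(2047⁴ − 286.0⁴).
T⁴ − T₀⁴ = 1.75579×10¹³ − 6.69059×10⁹ = 1.75512×10¹³ K⁴, so P_net = 1.43 W.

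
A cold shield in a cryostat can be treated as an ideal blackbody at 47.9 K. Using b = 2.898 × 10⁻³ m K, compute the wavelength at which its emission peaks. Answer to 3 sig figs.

Wien's displacement law: λ_max = b/T = (2.898×10⁻³ m·K)/(47.9 K) = 6.050×10⁻⁵ m.
That is 60.5 μm, in the infrared range.

λ_max ≈ 60.5 μm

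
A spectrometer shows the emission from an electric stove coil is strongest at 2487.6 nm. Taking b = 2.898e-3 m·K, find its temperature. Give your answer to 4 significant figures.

T ≈ 1165 K

Wien's law gives T = b/λ_max = (2.898×10⁻³ m·K)/(2.4876×10⁻⁶ m) = 1165 K.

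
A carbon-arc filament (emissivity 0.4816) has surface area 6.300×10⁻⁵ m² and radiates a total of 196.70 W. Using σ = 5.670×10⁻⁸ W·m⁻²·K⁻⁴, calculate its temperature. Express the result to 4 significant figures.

Area A = 6.300×10⁻⁵ m².
P = εσAT⁴ ⇒ T = (P/(εσA))^(1/4) = (196.70/(0.4816×5.670×10⁻⁸×6.300×10⁻⁵))^(1/4) = 3270 K.

T ≈ 3270 K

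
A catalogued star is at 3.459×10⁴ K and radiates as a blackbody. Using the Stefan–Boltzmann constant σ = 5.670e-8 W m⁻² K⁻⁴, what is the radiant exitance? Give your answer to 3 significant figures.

I ≈ 8.12×10¹⁰ W/m²

Stefan–Boltzmann: I = σT⁴ = 5.670×10⁻⁸ × (3.459×10⁴)⁴ = 8.12×10¹⁰ W/m².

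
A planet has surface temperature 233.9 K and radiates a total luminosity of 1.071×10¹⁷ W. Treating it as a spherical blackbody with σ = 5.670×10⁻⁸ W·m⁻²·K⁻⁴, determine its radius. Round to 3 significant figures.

L = 4πR²σT⁴ ⇒ R = √(L/(4πσT⁴)).
σT⁴ = 169.709 W/m², so R = √(1.071×10¹⁷/(4π×169.709)) = 7.09×10⁶ m.

R ≈ 7.09×10⁶ m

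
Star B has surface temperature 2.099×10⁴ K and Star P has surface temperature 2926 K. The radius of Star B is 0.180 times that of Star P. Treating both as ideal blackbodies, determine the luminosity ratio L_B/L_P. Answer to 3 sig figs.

L ∝ R²T⁴, so L_B/L_P = (R_B/R_P)²(T_B/T_P)⁴ = (0.180)² × (2.099×10⁴/2926)⁴ = 0.0324 × 2648.21 = 85.8.

L_B/L_P ≈ 85.8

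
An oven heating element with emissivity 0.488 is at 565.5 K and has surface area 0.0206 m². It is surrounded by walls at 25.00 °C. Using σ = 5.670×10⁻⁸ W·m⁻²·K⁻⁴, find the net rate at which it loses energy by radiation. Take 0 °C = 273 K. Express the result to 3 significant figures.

Net loss ≈ 53.8 W

Surroundings: T = 25.00 °C + 273 = 298.00 K.
Area A = 0.0206 m².
Net radiated power P_net = εσA(T⁴ − T₀⁴) = 0.488×5.670×10⁻⁸×0.0206×(565.5⁴ − 298.00⁴).
T⁴ − T₀⁴ = 1.02266×10¹¹ − 7.88615×10⁹ = 9.43798×10¹⁰ K⁴, so P_net = 53.8 W.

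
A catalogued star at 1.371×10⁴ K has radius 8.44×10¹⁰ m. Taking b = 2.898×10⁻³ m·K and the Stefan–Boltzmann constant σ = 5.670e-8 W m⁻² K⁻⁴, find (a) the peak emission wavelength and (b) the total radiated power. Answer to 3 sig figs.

λ_max ≈ 211 nm; P ≈ 1.79×10³² W

(a) λ_max = b/T = 2.898×10⁻³/1.371×10⁴ = 2.114×10⁻⁷ m = 211 nm.
Surface area A = 4πR² = 4π(8.44×10¹⁰ m)² = 8.95148×10²² m².
(b) P = σAT⁴ = 5.670×10⁻⁸×8.95148×10²²×(1.371×10⁴)⁴ = 1.79×10³² W.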